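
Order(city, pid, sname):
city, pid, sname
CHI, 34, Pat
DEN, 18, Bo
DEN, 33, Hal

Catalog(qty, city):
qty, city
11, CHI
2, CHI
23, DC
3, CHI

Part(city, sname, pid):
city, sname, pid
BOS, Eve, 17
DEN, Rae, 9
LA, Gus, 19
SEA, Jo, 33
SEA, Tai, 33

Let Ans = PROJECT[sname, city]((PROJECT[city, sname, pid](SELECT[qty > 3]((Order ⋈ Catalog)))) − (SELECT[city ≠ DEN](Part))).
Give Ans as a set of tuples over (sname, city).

{(Pat, CHI)}

Natural join on city: {(CHI, 34, Pat, 11), (CHI, 34, Pat, 2), (CHI, 34, Pat, 3)}
Selection qty > 3: {(CHI, 34, Pat, 11)}
π_{city, sname, pid} gives {(CHI, Pat, 34)}.
Selection city ≠ DEN: {(BOS, Eve, 17), (LA, Gus, 19), (SEA, Jo, 33), (SEA, Tai, 33)}
Set difference of the two operands is {(CHI, Pat, 34)}.
π_{sname, city} gives {(Pat, CHI)}.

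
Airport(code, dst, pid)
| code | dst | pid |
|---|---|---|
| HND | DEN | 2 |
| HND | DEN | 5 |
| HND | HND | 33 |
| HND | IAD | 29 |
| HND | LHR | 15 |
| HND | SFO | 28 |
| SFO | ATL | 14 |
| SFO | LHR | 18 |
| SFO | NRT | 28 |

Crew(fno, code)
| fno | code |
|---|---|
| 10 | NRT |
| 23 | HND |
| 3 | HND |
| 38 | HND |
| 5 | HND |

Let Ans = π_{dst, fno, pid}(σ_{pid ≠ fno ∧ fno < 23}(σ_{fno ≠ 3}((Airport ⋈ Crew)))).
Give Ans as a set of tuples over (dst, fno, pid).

{(DEN, 5, 2), (HND, 5, 33), (IAD, 5, 29), (LHR, 5, 15), (SFO, 5, 28)}

Joining Airport and Crew on code yields {(HND, DEN, 2, 23), (HND, DEN, 2, 3), (HND, DEN, 2, 38), (HND, DEN, 2, 5), (HND, DEN, 5, 23), (HND, DEN, 5, 3), (HND, DEN, 5, 38), (HND, DEN, 5, 5), (HND, HND, 33, 23), (HND, HND, 33, 3), (HND, HND, 33, 38), (HND, HND, 33, 5), (HND, IAD, 29, 23), (HND, IAD, 29, 3), (HND, IAD, 29, 38), (HND, IAD, 29, 5), (HND, LHR, 15, 23), (HND, LHR, 15, 3), (HND, LHR, 15, 38), (HND, LHR, 15, 5), (HND, SFO, 28, 23), (HND, SFO, 28, 3), (HND, SFO, 28, 38), (HND, SFO, 28, 5)}.
Filtering on fno ≠ 3 leaves {(HND, DEN, 2, 23), (HND, DEN, 2, 38), (HND, DEN, 2, 5), (HND, DEN, 5, 23), (HND, DEN, 5, 38), (HND, DEN, 5, 5), (HND, HND, 33, 23), (HND, HND, 33, 38), (HND, HND, 33, 5), (HND, IAD, 29, 23), (HND, IAD, 29, 38), (HND, IAD, 29, 5), (HND, LHR, 15, 23), (HND, LHR, 15, 38), (HND, LHR, 15, 5), (HND, SFO, 28, 23), (HND, SFO, 28, 38), (HND, SFO, 28, 5)}.
Filtering on pid ≠ fno ∧ fno < 23 leaves {(HND, DEN, 2, 5), (HND, HND, 33, 5), (HND, IAD, 29, 5), (HND, LHR, 15, 5), (HND, SFO, 28, 5)}.
Projecting to dst, fno, pid: {(DEN, 5, 2), (HND, 5, 33), (IAD, 5, 29), (LHR, 5, 15), (SFO, 5, 28)}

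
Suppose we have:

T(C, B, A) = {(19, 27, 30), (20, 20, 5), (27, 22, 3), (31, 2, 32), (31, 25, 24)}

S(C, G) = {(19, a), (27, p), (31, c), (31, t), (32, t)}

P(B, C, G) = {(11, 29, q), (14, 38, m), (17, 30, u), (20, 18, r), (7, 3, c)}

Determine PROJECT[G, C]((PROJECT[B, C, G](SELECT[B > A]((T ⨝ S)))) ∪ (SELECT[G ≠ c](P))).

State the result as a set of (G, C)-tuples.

{(c, 31), (m, 38), (p, 27), (q, 29), (r, 18), (t, 31), (u, 30)}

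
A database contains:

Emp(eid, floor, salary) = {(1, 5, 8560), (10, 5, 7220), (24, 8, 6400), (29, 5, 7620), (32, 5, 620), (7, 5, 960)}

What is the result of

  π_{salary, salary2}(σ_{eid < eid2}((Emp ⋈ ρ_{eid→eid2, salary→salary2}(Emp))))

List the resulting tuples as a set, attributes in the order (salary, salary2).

{(7220, 620), (7220, 7620), (7620, 620), (8560, 620), (8560, 7220), (8560, 7620), (8560, 960), (960, 620), (960, 7220), (960, 7620)}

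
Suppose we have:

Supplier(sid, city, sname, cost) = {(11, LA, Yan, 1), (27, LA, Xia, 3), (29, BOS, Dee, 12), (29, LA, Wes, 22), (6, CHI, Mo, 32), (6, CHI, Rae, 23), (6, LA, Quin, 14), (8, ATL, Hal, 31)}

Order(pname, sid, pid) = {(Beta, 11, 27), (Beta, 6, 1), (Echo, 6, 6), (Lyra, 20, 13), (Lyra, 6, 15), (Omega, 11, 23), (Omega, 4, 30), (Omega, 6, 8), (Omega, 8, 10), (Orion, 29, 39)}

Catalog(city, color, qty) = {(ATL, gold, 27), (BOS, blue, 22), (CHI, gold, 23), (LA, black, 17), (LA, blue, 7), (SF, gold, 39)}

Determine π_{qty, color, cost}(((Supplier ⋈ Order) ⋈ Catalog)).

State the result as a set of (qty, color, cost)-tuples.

{(17, black, 1), (17, black, 14), (17, black, 22), (22, blue, 12), (23, gold, 23), (23, gold, 32), (27, gold, 31), (7, blue, 1), (7, blue, 14), (7, blue, 22)}

Supplier ⋈ Order (natural join on sid): {(11, LA, Yan, 1, Beta, 27), (11, LA, Yan, 1, Omega, 23), (29, BOS, Dee, 12, Orion, 39), (29, LA, Wes, 22, Orion, 39), (6, CHI, Mo, 32, Beta, 1), (6, CHI, Mo, 32, Echo, 6), (6, CHI, Mo, 32, Lyra, 15), (6, CHI, Mo, 32, Omega, 8), (6, CHI, Rae, 23, Beta, 1), (6, CHI, Rae, 23, Echo, 6), (6, CHI, Rae, 23, Lyra, 15), (6, CHI, Rae, 23, Omega, 8), (6, LA, Quin, 14, Beta, 1), (6, LA, Quin, 14, Echo, 6), (6, LA, Quin, 14, Lyra, 15), (6, LA, Quin, 14, Omega, 8), (8, ATL, Hal, 31, Omega, 10)}
(Supplier ⋈ Order) ⋈ Catalog (natural join on city): {(11, LA, Yan, 1, Beta, 27, black, 17), (11, LA, Yan, 1, Beta, 27, blue, 7), (11, LA, Yan, 1, Omega, 23, black, 17), (11, LA, Yan, 1, Omega, 23, blue, 7), (29, BOS, Dee, 12, Orion, 39, blue, 22), (29, LA, Wes, 22, Orion, 39, black, 17), (29, LA, Wes, 22, Orion, 39, blue, 7), (6, CHI, Mo, 32, Beta, 1, gold, 23), (6, CHI, Mo, 32, Echo, 6, gold, 23), (6, CHI, Mo, 32, Lyra, 15, gold, 23), (6, CHI, Mo, 32, Omega, 8, gold, 23), (6, CHI, Rae, 23, Beta, 1, gold, 23), (6, CHI, Rae, 23, Echo, 6, gold, 23), (6, CHI, Rae, 23, Lyra, 15, gold, 23), (6, CHI, Rae, 23, Omega, 8, gold, 23), (6, LA, Quin, 14, Beta, 1, black, 17), (6, LA, Quin, 14, Beta, 1, blue, 7), (6, LA, Quin, 14, Echo, 6, black, 17), (6, LA, Quin, 14, Echo, 6, blue, 7), (6, LA, Quin, 14, Lyra, 15, black, 17), (6, LA, Quin, 14, Lyra, 15, blue, 7), (6, LA, Quin, 14, Omega, 8, black, 17), (6, LA, Quin, 14, Omega, 8, blue, 7), (8, ATL, Hal, 31, Omega, 10, gold, 27)}
Projecting to qty, color, cost (14 duplicate(s) eliminated): {(17, black, 1), (17, black, 14), (17, black, 22), (22, blue, 12), (23, gold, 23), (23, gold, 32), (27, gold, 31), (7, blue, 1), (7, blue, 14), (7, blue, 22)}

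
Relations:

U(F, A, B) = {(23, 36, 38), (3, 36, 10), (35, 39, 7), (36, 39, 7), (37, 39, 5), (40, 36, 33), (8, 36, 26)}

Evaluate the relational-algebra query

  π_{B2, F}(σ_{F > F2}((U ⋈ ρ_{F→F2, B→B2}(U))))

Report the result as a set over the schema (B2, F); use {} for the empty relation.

{(10, 23), (10, 40), (10, 8), (26, 23), (26, 40), (38, 40), (7, 36), (7, 37)}

ρ[F→F2, B→B2]: schema becomes (F2, A, B2); tuples unchanged.
Joining U and ρ_{F→F2, B→B2}(U) on A yields {(23, 36, 38, 23, 38), (23, 36, 38, 3, 10), (23, 36, 38, 40, 33), (23, 36, 38, 8, 26), (3, 36, 10, 23, 38), (3, 36, 10, 3, 10), (3, 36, 10, 40, 33), (3, 36, 10, 8, 26), (35, 39, 7, 35, 7), (35, 39, 7, 36, 7), (35, 39, 7, 37, 5), (36, 39, 7, 35, 7), (36, 39, 7, 36, 7), (36, 39, 7, 37, 5), (37, 39, 5, 35, 7), (37, 39, 5, 36, 7), (37, 39, 5, 37, 5), (40, 36, 33, 23, 38), (40, 36, 33, 3, 10), (40, 36, 33, 40, 33), (40, 36, 33, 8, 26), (8, 36, 26, 23, 38), (8, 36, 26, 3, 10), (8, 36, 26, 40, 33), (8, 36, 26, 8, 26)}.
σ[F > F2]: keep tuples satisfying F > F2 → {(23, 36, 38, 3, 10), (23, 36, 38, 8, 26), (36, 39, 7, 35, 7), (37, 39, 5, 35, 7), (37, 39, 5, 36, 7), (40, 36, 33, 23, 38), (40, 36, 33, 3, 10), (40, 36, 33, 8, 26), (8, 36, 26, 3, 10)}
π[B2, F]: project onto (B2, F) (1 duplicate(s) eliminated) → {(10, 23), (10, 40), (10, 8), (26, 23), (26, 40), (38, 40), (7, 36), (7, 37)}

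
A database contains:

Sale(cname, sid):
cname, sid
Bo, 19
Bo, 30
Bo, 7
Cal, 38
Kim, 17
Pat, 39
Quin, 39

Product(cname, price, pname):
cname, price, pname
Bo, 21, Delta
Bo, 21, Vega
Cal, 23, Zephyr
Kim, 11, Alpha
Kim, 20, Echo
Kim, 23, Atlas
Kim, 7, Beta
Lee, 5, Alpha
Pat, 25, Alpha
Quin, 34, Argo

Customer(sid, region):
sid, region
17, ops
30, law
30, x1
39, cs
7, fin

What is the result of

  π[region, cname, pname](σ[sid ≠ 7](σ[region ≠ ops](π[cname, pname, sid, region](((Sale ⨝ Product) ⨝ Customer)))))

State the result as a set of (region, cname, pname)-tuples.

{(cs, Pat, Alpha), (cs, Quin, Argo), (law, Bo, Delta), (law, Bo, Vega), (x1, Bo, Delta), (x1, Bo, Vega)}

Joining Sale and Product on cname yields {(Bo, 19, 21, Delta), (Bo, 19, 21, Vega), (Bo, 30, 21, Delta), (Bo, 30, 21, Vega), (Bo, 7, 21, Delta), (Bo, 7, 21, Vega), (Cal, 38, 23, Zephyr), (Kim, 17, 11, Alpha), (Kim, 17, 20, Echo), (Kim, 17, 23, Atlas), (Kim, 17, 7, Beta), (Pat, 39, 25, Alpha), (Quin, 39, 34, Argo)}.
Joining (Sale ⨝ Product) and Customer on sid yields {(Bo, 30, 21, Delta, law), (Bo, 30, 21, Delta, x1), (Bo, 30, 21, Vega, law), (Bo, 30, 21, Vega, x1), (Bo, 7, 21, Delta, fin), (Bo, 7, 21, Vega, fin), (Kim, 17, 11, Alpha, ops), (Kim, 17, 20, Echo, ops), (Kim, 17, 23, Atlas, ops), (Kim, 17, 7, Beta, ops), (Pat, 39, 25, Alpha, cs), (Quin, 39, 34, Argo, cs)}.
Keep only column(s) cname, pname, sid, region: {(Bo, Delta, 30, law), (Bo, Delta, 30, x1), (Bo, Delta, 7, fin), (Bo, Vega, 30, law), (Bo, Vega, 30, x1), (Bo, Vega, 7, fin), (Kim, Alpha, 17, ops), (Kim, Atlas, 17, ops), (Kim, Beta, 17, ops), (Kim, Echo, 17, ops), (Pat, Alpha, 39, cs), (Quin, Argo, 39, cs)}
Filtering on region ≠ ops leaves {(Bo, Delta, 30, law), (Bo, Delta, 30, x1), (Bo, Delta, 7, fin), (Bo, Vega, 30, law), (Bo, Vega, 30, x1), (Bo, Vega, 7, fin), (Pat, Alpha, 39, cs), (Quin, Argo, 39, cs)}.
Filtering on sid ≠ 7 leaves {(Bo, Delta, 30, law), (Bo, Delta, 30, x1), (Bo, Vega, 30, law), (Bo, Vega, 30, x1), (Pat, Alpha, 39, cs), (Quin, Argo, 39, cs)}.
Keep only column(s) region, cname, pname: {(cs, Pat, Alpha), (cs, Quin, Argo), (law, Bo, Delta), (law, Bo, Vega), (x1, Bo, Delta), (x1, Bo, Vega)}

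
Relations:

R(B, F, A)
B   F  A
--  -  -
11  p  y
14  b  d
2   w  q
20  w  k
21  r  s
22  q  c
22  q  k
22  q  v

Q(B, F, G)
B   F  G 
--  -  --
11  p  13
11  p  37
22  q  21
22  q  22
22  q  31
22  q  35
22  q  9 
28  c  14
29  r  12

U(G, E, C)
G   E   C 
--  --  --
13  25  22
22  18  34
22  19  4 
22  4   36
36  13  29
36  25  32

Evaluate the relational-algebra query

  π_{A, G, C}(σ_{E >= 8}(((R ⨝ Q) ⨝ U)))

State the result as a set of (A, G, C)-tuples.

R ⋈ Q (natural join on B, F): {(11, p, y, 13), (11, p, y, 37), (22, q, c, 21), (22, q, c, 22), (22, q, c, 31), (22, q, c, 35), (22, q, c, 9), (22, q, k, 21), (22, q, k, 22), (22, q, k, 31), (22, q, k, 35), (22, q, k, 9), (22, q, v, 21), (22, q, v, 22), (22, q, v, 31), (22, q, v, 35), (22, q, v, 9)}
(R ⨝ Q) ⋈ U (natural join on G): {(11, p, y, 13, 25, 22), (22, q, c, 22, 18, 34), (22, q, c, 22, 19, 4), (22, q, c, 22, 4, 36), (22, q, k, 22, 18, 34), (22, q, k, 22, 19, 4), (22, q, k, 22, 4, 36), (22, q, v, 22, 18, 34), (22, q, v, 22, 19, 4), (22, q, v, 22, 4, 36)}
Filtering on E >= 8 leaves {(11, p, y, 13, 25, 22), (22, q, c, 22, 18, 34), (22, q, c, 22, 19, 4), (22, q, k, 22, 18, 34), (22, q, k, 22, 19, 4), (22, q, v, 22, 18, 34), (22, q, v, 22, 19, 4)}.
Projecting to A, G, C: {(c, 22, 34), (c, 22, 4), (k, 22, 34), (k, 22, 4), (v, 22, 34), (v, 22, 4), (y, 13, 22)}

{(c, 22, 34), (c, 22, 4), (k, 22, 34), (k, 22, 4), (v, 22, 34), (v, 22, 4), (y, 13, 22)}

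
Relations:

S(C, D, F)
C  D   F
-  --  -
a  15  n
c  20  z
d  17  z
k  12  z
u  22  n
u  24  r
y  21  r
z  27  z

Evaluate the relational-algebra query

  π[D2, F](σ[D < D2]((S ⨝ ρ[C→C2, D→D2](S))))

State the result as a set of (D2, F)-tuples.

{(17, z), (20, z), (22, n), (24, r), (27, z)}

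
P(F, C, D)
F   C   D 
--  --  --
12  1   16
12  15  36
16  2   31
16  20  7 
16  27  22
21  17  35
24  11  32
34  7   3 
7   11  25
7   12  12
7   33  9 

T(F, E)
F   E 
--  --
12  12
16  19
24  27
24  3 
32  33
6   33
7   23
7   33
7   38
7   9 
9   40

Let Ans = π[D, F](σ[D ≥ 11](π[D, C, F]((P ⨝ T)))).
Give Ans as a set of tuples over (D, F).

{(12, 7), (16, 12), (22, 16), (25, 7), (31, 16), (32, 24), (36, 12)}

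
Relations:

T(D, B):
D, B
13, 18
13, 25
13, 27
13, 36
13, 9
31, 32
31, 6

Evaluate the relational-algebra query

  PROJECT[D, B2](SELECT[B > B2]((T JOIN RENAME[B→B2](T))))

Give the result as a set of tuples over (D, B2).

ρ[B→B2]: schema becomes (D, B2); tuples unchanged.
T ⋈ RENAME[B→B2](T) (natural join on D): {(13, 18, 18), (13, 18, 25), (13, 18, 27), (13, 18, 36), (13, 18, 9), (13, 25, 18), (13, 25, 25), (13, 25, 27), (13, 25, 36), (13, 25, 9), (13, 27, 18), (13, 27, 25), (13, 27, 27), (13, 27, 36), (13, 27, 9), (13, 36, 18), (13, 36, 25), (13, 36, 27), (13, 36, 36), (13, 36, 9), (13, 9, 18), (13, 9, 25), (13, 9, 27), (13, 9, 36), (13, 9, 9), (31, 32, 32), (31, 32, 6), (31, 6, 32), (31, 6, 6)}
Selection B > B2: {(13, 18, 9), (13, 25, 18), (13, 25, 9), (13, 27, 18), (13, 27, 25), (13, 27, 9), (13, 36, 18), (13, 36, 25), (13, 36, 27), (13, 36, 9), (31, 32, 6)}
π[D, B2]: project onto (D, B2) (6 duplicate(s) eliminated) → {(13, 18), (13, 25), (13, 27), (13, 9), (31, 6)}

{(13, 18), (13, 25), (13, 27), (13, 9), (31, 6)}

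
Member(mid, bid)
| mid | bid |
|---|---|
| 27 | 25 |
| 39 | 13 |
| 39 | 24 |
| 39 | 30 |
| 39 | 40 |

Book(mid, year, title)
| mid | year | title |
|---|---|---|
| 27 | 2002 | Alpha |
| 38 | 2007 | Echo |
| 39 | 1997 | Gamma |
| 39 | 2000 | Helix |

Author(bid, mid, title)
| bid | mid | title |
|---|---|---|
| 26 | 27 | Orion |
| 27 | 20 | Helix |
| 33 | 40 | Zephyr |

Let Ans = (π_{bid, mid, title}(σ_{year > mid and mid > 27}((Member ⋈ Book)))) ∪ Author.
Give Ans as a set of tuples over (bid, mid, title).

Member ⋈ Book (natural join on mid): {(27, 25, 2002, Alpha), (39, 13, 1997, Gamma), (39, 13, 2000, Helix), (39, 24, 1997, Gamma), (39, 24, 2000, Helix), (39, 30, 1997, Gamma), (39, 30, 2000, Helix), (39, 40, 1997, Gamma), (39, 40, 2000, Helix)}
σ[year > mid and mid > 27]: keep tuples satisfying year > mid and mid > 27 → {(39, 13, 1997, Gamma), (39, 13, 2000, Helix), (39, 24, 1997, Gamma), (39, 24, 2000, Helix), (39, 30, 1997, Gamma), (39, 30, 2000, Helix), (39, 40, 1997, Gamma), (39, 40, 2000, Helix)}
Projecting to bid, mid, title: {(13, 39, Gamma), (13, 39, Helix), (24, 39, Gamma), (24, 39, Helix), (30, 39, Gamma), (30, 39, Helix), (40, 39, Gamma), (40, 39, Helix)}
Union: {(13, 39, Gamma), (13, 39, Helix), (24, 39, Gamma), (24, 39, Helix), (30, 39, Gamma), (30, 39, Helix), (40, 39, Gamma), (40, 39, Helix)} with {(26, 27, Orion), (27, 20, Helix), (33, 40, Zephyr)} → {(13, 39, Gamma), (13, 39, Helix), (24, 39, Gamma), (24, 39, Helix), (26, 27, Orion), (27, 20, Helix), (30, 39, Gamma), (30, 39, Helix), (33, 40, Zephyr), (40, 39, Gamma), (40, 39, Helix)}

{(13, 39, Gamma), (13, 39, Helix), (24, 39, Gamma), (24, 39, Helix), (26, 27, Orion), (27, 20, Helix), (30, 39, Gamma), (30, 39, Helix), (33, 40, Zephyr), (40, 39, Gamma), (40, 39, Helix)}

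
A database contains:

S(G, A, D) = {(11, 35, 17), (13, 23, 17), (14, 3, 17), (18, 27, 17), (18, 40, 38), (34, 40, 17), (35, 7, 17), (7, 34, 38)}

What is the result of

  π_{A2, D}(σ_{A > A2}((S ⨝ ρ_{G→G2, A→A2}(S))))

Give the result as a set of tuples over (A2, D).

{(23, 17), (27, 17), (3, 17), (34, 38), (35, 17), (7, 17)}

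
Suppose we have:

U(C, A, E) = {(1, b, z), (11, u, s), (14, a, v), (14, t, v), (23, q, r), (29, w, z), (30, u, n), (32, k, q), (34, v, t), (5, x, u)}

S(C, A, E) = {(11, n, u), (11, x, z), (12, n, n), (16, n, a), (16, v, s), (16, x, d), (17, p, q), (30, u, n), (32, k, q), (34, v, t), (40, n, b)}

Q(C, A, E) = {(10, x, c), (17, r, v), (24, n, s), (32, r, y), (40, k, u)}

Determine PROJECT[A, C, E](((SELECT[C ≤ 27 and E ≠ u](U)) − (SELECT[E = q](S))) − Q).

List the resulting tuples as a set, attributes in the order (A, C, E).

{(a, 14, v), (b, 1, z), (q, 23, r), (t, 14, v), (u, 11, s)}

Filtering on C ≤ 27 and E ≠ u leaves {(1, b, z), (11, u, s), (14, a, v), (14, t, v), (23, q, r)}.
Filtering on E = q leaves {(17, p, q), (32, k, q)}.
Taking the difference: {(1, b, z), (11, u, s), (14, a, v), (14, t, v), (23, q, r)}
Taking the difference: {(1, b, z), (11, u, s), (14, a, v), (14, t, v), (23, q, r)}
π_{A, C, E} gives {(a, 14, v), (b, 1, z), (q, 23, r), (t, 14, v), (u, 11, s)}.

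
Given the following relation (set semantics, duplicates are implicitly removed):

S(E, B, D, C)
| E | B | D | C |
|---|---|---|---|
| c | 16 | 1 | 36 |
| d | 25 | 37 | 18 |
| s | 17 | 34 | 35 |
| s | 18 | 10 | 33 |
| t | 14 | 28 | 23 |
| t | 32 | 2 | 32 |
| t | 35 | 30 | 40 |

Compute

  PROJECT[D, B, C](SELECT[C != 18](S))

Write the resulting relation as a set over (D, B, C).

Selection C != 18: {(c, 16, 1, 36), (s, 17, 34, 35), (s, 18, 10, 33), (t, 14, 28, 23), (t, 32, 2, 32), (t, 35, 30, 40)}
Keep only column(s) D, B, C: {(1, 16, 36), (10, 18, 33), (2, 32, 32), (28, 14, 23), (30, 35, 40), (34, 17, 35)}

{(1, 16, 36), (10, 18, 33), (2, 32, 32), (28, 14, 23), (30, 35, 40), (34, 17, 35)}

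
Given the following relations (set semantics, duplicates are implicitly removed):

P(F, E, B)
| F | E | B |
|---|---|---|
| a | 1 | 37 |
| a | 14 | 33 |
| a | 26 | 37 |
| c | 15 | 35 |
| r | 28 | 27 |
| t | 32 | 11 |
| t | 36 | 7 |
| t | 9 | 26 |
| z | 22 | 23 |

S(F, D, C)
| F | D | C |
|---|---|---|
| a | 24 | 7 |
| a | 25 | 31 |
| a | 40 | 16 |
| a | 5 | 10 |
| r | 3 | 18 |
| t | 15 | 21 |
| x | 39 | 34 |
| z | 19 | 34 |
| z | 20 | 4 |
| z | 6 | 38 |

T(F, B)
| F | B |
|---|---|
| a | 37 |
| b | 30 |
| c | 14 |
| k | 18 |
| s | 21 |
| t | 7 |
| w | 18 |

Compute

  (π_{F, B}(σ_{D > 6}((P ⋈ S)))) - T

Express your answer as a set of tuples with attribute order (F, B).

Natural join on F: {(a, 1, 37, 24, 7), (a, 1, 37, 25, 31), (a, 1, 37, 40, 16), (a, 1, 37, 5, 10), (a, 14, 33, 24, 7), (a, 14, 33, 25, 31), (a, 14, 33, 40, 16), (a, 14, 33, 5, 10), (a, 26, 37, 24, 7), (a, 26, 37, 25, 31), (a, 26, 37, 40, 16), (a, 26, 37, 5, 10), (r, 28, 27, 3, 18), (t, 32, 11, 15, 21), (t, 36, 7, 15, 21), (t, 9, 26, 15, 21), (z, 22, 23, 19, 34), (z, 22, 23, 20, 4), (z, 22, 23, 6, 38)}
Apply σ_{D > 6}; surviving tuples: {(a, 1, 37, 24, 7), (a, 1, 37, 25, 31), (a, 1, 37, 40, 16), (a, 14, 33, 24, 7), (a, 14, 33, 25, 31), (a, 14, 33, 40, 16), (a, 26, 37, 24, 7), (a, 26, 37, 25, 31), (a, 26, 37, 40, 16), (t, 32, 11, 15, 21), (t, 36, 7, 15, 21), (t, 9, 26, 15, 21), (z, 22, 23, 19, 34), (z, 22, 23, 20, 4)}
Keep only column(s) F, B (8 duplicate(s) eliminated): {(a, 33), (a, 37), (t, 11), (t, 26), (t, 7), (z, 23)}
Difference: {(a, 33), (a, 37), (t, 11), (t, 26), (t, 7), (z, 23)} with {(a, 37), (b, 30), (c, 14), (k, 18), (s, 21), (t, 7), (w, 18)} → {(a, 33), (t, 11), (t, 26), (z, 23)}

{(a, 33), (t, 11), (t, 26), (z, 23)}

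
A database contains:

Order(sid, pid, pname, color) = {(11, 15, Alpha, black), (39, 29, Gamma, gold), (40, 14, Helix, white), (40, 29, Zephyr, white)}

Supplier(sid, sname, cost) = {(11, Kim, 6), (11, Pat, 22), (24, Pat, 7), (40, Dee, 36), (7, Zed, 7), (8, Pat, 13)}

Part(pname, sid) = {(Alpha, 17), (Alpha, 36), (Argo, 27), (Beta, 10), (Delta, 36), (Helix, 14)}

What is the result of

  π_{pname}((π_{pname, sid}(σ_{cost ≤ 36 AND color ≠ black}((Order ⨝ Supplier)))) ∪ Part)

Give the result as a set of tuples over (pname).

{Alpha, Argo, Beta, Delta, Helix, Zephyr}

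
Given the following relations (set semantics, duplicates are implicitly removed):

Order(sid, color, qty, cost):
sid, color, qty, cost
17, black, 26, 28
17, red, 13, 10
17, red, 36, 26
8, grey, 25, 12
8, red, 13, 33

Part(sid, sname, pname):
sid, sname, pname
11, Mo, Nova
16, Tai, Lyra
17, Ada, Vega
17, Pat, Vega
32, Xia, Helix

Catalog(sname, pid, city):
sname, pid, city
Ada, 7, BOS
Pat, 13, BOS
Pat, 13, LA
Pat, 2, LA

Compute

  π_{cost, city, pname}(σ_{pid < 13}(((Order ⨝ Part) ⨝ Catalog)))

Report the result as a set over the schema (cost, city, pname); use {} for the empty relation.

{(10, BOS, Vega), (10, LA, Vega), (26, BOS, Vega), (26, LA, Vega), (28, BOS, Vega), (28, LA, Vega)}

Joining Order and Part on sid yields {(17, black, 26, 28, Ada, Vega), (17, black, 26, 28, Pat, Vega), (17, red, 13, 10, Ada, Vega), (17, red, 13, 10, Pat, Vega), (17, red, 36, 26, Ada, Vega), (17, red, 36, 26, Pat, Vega)}.
Joining (Order ⨝ Part) and Catalog on sname yields {(17, black, 26, 28, Ada, Vega, 7, BOS), (17, black, 26, 28, Pat, Vega, 13, BOS), (17, black, 26, 28, Pat, Vega, 13, LA), (17, black, 26, 28, Pat, Vega, 2, LA), (17, red, 13, 10, Ada, Vega, 7, BOS), (17, red, 13, 10, Pat, Vega, 13, BOS), (17, red, 13, 10, Pat, Vega, 13, LA), (17, red, 13, 10, Pat, Vega, 2, LA), (17, red, 36, 26, Ada, Vega, 7, BOS), (17, red, 36, 26, Pat, Vega, 13, BOS), (17, red, 36, 26, Pat, Vega, 13, LA), (17, red, 36, 26, Pat, Vega, 2, LA)}.
Apply σ_{pid < 13}; surviving tuples: {(17, black, 26, 28, Ada, Vega, 7, BOS), (17, black, 26, 28, Pat, Vega, 2, LA), (17, red, 13, 10, Ada, Vega, 7, BOS), (17, red, 13, 10, Pat, Vega, 2, LA), (17, red, 36, 26, Ada, Vega, 7, BOS), (17, red, 36, 26, Pat, Vega, 2, LA)}
π_{cost, city, pname} gives {(10, BOS, Vega), (10, LA, Vega), (26, BOS, Vega), (26, LA, Vega), (28, BOS, Vega), (28, LA, Vega)}.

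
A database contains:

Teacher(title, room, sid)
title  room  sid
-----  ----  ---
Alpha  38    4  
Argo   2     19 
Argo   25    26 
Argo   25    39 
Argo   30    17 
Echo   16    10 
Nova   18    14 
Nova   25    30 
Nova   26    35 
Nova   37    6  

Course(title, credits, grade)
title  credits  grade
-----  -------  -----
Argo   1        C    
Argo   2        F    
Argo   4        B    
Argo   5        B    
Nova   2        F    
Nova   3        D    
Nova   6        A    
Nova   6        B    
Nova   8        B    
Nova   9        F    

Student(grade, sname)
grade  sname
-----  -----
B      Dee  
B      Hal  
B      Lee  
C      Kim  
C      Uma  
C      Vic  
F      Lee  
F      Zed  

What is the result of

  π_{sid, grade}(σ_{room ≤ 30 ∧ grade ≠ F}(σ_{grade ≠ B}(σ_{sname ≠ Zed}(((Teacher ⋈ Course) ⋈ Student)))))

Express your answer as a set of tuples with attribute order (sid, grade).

{(17, C), (19, C), (26, C), (39, C)}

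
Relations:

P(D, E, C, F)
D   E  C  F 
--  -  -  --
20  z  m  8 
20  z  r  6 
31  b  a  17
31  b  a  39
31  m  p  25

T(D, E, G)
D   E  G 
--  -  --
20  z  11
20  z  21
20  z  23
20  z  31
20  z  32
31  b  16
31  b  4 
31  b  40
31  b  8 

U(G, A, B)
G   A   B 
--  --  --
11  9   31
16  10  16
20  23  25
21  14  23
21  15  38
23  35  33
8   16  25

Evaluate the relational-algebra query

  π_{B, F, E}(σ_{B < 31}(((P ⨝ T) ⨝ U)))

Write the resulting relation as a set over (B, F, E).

{(16, 17, b), (16, 39, b), (23, 6, z), (23, 8, z), (25, 17, b), (25, 39, b)}

Joining P and T on D, E yields {(20, z, m, 8, 11), (20, z, m, 8, 21), (20, z, m, 8, 23), (20, z, m, 8, 31), (20, z, m, 8, 32), (20, z, r, 6, 11), (20, z, r, 6, 21), (20, z, r, 6, 23), (20, z, r, 6, 31), (20, z, r, 6, 32), (31, b, a, 17, 16), (31, b, a, 17, 4), (31, b, a, 17, 40), (31, b, a, 17, 8), (31, b, a, 39, 16), (31, b, a, 39, 4), (31, b, a, 39, 40), (31, b, a, 39, 8)}.
Joining (P ⨝ T) and U on G yields {(20, z, m, 8, 11, 9, 31), (20, z, m, 8, 21, 14, 23), (20, z, m, 8, 21, 15, 38), (20, z, m, 8, 23, 35, 33), (20, z, r, 6, 11, 9, 31), (20, z, r, 6, 21, 14, 23), (20, z, r, 6, 21, 15, 38), (20, z, r, 6, 23, 35, 33), (31, b, a, 17, 16, 10, 16), (31, b, a, 17, 8, 16, 25), (31, b, a, 39, 16, 10, 16), (31, b, a, 39, 8, 16, 25)}.
Selection B < 31: {(20, z, m, 8, 21, 14, 23), (20, z, r, 6, 21, 14, 23), (31, b, a, 17, 16, 10, 16), (31, b, a, 17, 8, 16, 25), (31, b, a, 39, 16, 10, 16), (31, b, a, 39, 8, 16, 25)}
Projecting to B, F, E: {(16, 17, b), (16, 39, b), (23, 6, z), (23, 8, z), (25, 17, b), (25, 39, b)}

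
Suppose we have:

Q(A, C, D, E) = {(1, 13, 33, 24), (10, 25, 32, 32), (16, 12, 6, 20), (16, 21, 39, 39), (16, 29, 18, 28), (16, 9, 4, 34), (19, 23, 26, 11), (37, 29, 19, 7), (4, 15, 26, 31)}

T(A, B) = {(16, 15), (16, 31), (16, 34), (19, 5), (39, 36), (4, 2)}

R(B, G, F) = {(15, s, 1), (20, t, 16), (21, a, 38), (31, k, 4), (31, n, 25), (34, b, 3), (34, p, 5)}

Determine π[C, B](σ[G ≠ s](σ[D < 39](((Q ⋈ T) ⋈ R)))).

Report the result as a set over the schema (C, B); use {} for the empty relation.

{(12, 31), (12, 34), (29, 31), (29, 34), (9, 31), (9, 34)}

Natural join on A: {(16, 12, 6, 20, 15), (16, 12, 6, 20, 31), (16, 12, 6, 20, 34), (16, 21, 39, 39, 15), (16, 21, 39, 39, 31), (16, 21, 39, 39, 34), (16, 29, 18, 28, 15), (16, 29, 18, 28, 31), (16, 29, 18, 28, 34), (16, 9, 4, 34, 15), (16, 9, 4, 34, 31), (16, 9, 4, 34, 34), (19, 23, 26, 11, 5), (4, 15, 26, 31, 2)}
Natural join on B: {(16, 12, 6, 20, 15, s, 1), (16, 12, 6, 20, 31, k, 4), (16, 12, 6, 20, 31, n, 25), (16, 12, 6, 20, 34, b, 3), (16, 12, 6, 20, 34, p, 5), (16, 21, 39, 39, 15, s, 1), (16, 21, 39, 39, 31, k, 4), (16, 21, 39, 39, 31, n, 25), (16, 21, 39, 39, 34, b, 3), (16, 21, 39, 39, 34, p, 5), (16, 29, 18, 28, 15, s, 1), (16, 29, 18, 28, 31, k, 4), (16, 29, 18, 28, 31, n, 25), (16, 29, 18, 28, 34, b, 3), (16, 29, 18, 28, 34, p, 5), (16, 9, 4, 34, 15, s, 1), (16, 9, 4, 34, 31, k, 4), (16, 9, 4, 34, 31, n, 25), (16, 9, 4, 34, 34, b, 3), (16, 9, 4, 34, 34, p, 5)}
Apply σ_{D < 39}; surviving tuples: {(16, 12, 6, 20, 15, s, 1), (16, 12, 6, 20, 31, k, 4), (16, 12, 6, 20, 31, n, 25), (16, 12, 6, 20, 34, b, 3), (16, 12, 6, 20, 34, p, 5), (16, 29, 18, 28, 15, s, 1), (16, 29, 18, 28, 31, k, 4), (16, 29, 18, 28, 31, n, 25), (16, 29, 18, 28, 34, b, 3), (16, 29, 18, 28, 34, p, 5), (16, 9, 4, 34, 15, s, 1), (16, 9, 4, 34, 31, k, 4), (16, 9, 4, 34, 31, n, 25), (16, 9, 4, 34, 34, b, 3), (16, 9, 4, 34, 34, p, 5)}
Apply σ_{G ≠ s}; surviving tuples: {(16, 12, 6, 20, 31, k, 4), (16, 12, 6, 20, 31, n, 25), (16, 12, 6, 20, 34, b, 3), (16, 12, 6, 20, 34, p, 5), (16, 29, 18, 28, 31, k, 4), (16, 29, 18, 28, 31, n, 25), (16, 29, 18, 28, 34, b, 3), (16, 29, 18, 28, 34, p, 5), (16, 9, 4, 34, 31, k, 4), (16, 9, 4, 34, 31, n, 25), (16, 9, 4, 34, 34, b, 3), (16, 9, 4, 34, 34, p, 5)}
π_{C, B} gives {(12, 31), (12, 34), (29, 31), (29, 34), (9, 31), (9, 34)} (6 duplicate(s) eliminated).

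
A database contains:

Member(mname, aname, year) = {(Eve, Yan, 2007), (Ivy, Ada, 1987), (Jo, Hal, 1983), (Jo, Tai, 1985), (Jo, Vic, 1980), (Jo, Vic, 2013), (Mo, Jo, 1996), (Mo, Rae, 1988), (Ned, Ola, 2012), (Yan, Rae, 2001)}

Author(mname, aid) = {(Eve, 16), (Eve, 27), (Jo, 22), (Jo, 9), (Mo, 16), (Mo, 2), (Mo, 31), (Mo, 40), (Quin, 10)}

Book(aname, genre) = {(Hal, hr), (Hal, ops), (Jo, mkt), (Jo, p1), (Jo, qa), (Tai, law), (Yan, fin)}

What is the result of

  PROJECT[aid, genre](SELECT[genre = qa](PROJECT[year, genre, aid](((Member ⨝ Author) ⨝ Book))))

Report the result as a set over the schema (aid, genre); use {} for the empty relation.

{(16, qa), (2, qa), (31, qa), (40, qa)}

Natural join on mname: {(Eve, Yan, 2007, 16), (Eve, Yan, 2007, 27), (Jo, Hal, 1983, 22), (Jo, Hal, 1983, 9), (Jo, Tai, 1985, 22), (Jo, Tai, 1985, 9), (Jo, Vic, 1980, 22), (Jo, Vic, 1980, 9), (Jo, Vic, 2013, 22), (Jo, Vic, 2013, 9), (Mo, Jo, 1996, 16), (Mo, Jo, 1996, 2), (Mo, Jo, 1996, 31), (Mo, Jo, 1996, 40), (Mo, Rae, 1988, 16), (Mo, Rae, 1988, 2), (Mo, Rae, 1988, 31), (Mo, Rae, 1988, 40)}
Natural join on aname: {(Eve, Yan, 2007, 16, fin), (Eve, Yan, 2007, 27, fin), (Jo, Hal, 1983, 22, hr), (Jo, Hal, 1983, 22, ops), (Jo, Hal, 1983, 9, hr), (Jo, Hal, 1983, 9, ops), (Jo, Tai, 1985, 22, law), (Jo, Tai, 1985, 9, law), (Mo, Jo, 1996, 16, mkt), (Mo, Jo, 1996, 16, p1), (Mo, Jo, 1996, 16, qa), (Mo, Jo, 1996, 2, mkt), (Mo, Jo, 1996, 2, p1), (Mo, Jo, 1996, 2, qa), (Mo, Jo, 1996, 31, mkt), (Mo, Jo, 1996, 31, p1), (Mo, Jo, 1996, 31, qa), (Mo, Jo, 1996, 40, mkt), (Mo, Jo, 1996, 40, p1), (Mo, Jo, 1996, 40, qa)}
Projecting to year, genre, aid: {(1983, hr, 22), (1983, hr, 9), (1983, ops, 22), (1983, ops, 9), (1985, law, 22), (1985, law, 9), (1996, mkt, 16), (1996, mkt, 2), (1996, mkt, 31), (1996, mkt, 40), (1996, p1, 16), (1996, p1, 2), (1996, p1, 31), (1996, p1, 40), (1996, qa, 16), (1996, qa, 2), (1996, qa, 31), (1996, qa, 40), (2007, fin, 16), (2007, fin, 27)}
Apply σ_{genre = qa}; surviving tuples: {(1996, qa, 16), (1996, qa, 2), (1996, qa, 31), (1996, qa, 40)}
Projecting to aid, genre: {(16, qa), (2, qa), (31, qa), (40, qa)}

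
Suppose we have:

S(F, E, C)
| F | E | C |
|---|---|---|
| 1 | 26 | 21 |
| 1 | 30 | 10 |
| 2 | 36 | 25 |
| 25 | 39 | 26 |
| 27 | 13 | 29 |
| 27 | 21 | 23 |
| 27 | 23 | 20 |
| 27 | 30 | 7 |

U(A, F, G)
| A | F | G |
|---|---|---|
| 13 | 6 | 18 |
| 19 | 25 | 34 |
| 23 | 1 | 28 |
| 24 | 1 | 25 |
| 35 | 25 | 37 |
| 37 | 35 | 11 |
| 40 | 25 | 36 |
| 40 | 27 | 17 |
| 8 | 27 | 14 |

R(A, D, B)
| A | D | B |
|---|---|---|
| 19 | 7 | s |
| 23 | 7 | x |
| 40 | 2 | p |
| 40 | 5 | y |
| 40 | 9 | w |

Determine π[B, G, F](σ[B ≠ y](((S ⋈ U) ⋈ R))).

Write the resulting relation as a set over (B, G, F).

{(p, 17, 27), (p, 36, 25), (s, 34, 25), (w, 17, 27), (w, 36, 25), (x, 28, 1)}

Natural join on F: {(1, 26, 21, 23, 28), (1, 26, 21, 24, 25), (1, 30, 10, 23, 28), (1, 30, 10, 24, 25), (25, 39, 26, 19, 34), (25, 39, 26, 35, 37), (25, 39, 26, 40, 36), (27, 13, 29, 40, 17), (27, 13, 29, 8, 14), (27, 21, 23, 40, 17), (27, 21, 23, 8, 14), (27, 23, 20, 40, 17), (27, 23, 20, 8, 14), (27, 30, 7, 40, 17), (27, 30, 7, 8, 14)}
Natural join on A: {(1, 26, 21, 23, 28, 7, x), (1, 30, 10, 23, 28, 7, x), (25, 39, 26, 19, 34, 7, s), (25, 39, 26, 40, 36, 2, p), (25, 39, 26, 40, 36, 5, y), (25, 39, 26, 40, 36, 9, w), (27, 13, 29, 40, 17, 2, p), (27, 13, 29, 40, 17, 5, y), (27, 13, 29, 40, 17, 9, w), (27, 21, 23, 40, 17, 2, p), (27, 21, 23, 40, 17, 5, y), (27, 21, 23, 40, 17, 9, w), (27, 23, 20, 40, 17, 2, p), (27, 23, 20, 40, 17, 5, y), (27, 23, 20, 40, 17, 9, w), (27, 30, 7, 40, 17, 2, p), (27, 30, 7, 40, 17, 5, y), (27, 30, 7, 40, 17, 9, w)}
Apply σ_{B ≠ y}; surviving tuples: {(1, 26, 21, 23, 28, 7, x), (1, 30, 10, 23, 28, 7, x), (25, 39, 26, 19, 34, 7, s), (25, 39, 26, 40, 36, 2, p), (25, 39, 26, 40, 36, 9, w), (27, 13, 29, 40, 17, 2, p), (27, 13, 29, 40, 17, 9, w), (27, 21, 23, 40, 17, 2, p), (27, 21, 23, 40, 17, 9, w), (27, 23, 20, 40, 17, 2, p), (27, 23, 20, 40, 17, 9, w), (27, 30, 7, 40, 17, 2, p), (27, 30, 7, 40, 17, 9, w)}
π[B, G, F]: project onto (B, G, F) (7 duplicate(s) eliminated) → {(p, 17, 27), (p, 36, 25), (s, 34, 25), (w, 17, 27), (w, 36, 25), (x, 28, 1)}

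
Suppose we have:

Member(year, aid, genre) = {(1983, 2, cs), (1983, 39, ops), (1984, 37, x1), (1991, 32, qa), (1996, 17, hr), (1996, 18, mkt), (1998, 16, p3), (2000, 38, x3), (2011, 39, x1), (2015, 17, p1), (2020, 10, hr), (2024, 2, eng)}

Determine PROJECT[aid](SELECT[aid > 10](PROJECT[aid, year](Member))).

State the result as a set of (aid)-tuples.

{16, 17, 18, 32, 37, 38, 39}

Projecting to aid, year: {(10, 2020), (16, 1998), (17, 1996), (17, 2015), (18, 1996), (2, 1983), (2, 2024), (32, 1991), (37, 1984), (38, 2000), (39, 1983), (39, 2011)}
Apply σ_{aid > 10}; surviving tuples: {(16, 1998), (17, 1996), (17, 2015), (18, 1996), (32, 1991), (37, 1984), (38, 2000), (39, 1983), (39, 2011)}
Projecting to aid (2 duplicate(s) eliminated): {16, 17, 18, 32, 37, 38, 39}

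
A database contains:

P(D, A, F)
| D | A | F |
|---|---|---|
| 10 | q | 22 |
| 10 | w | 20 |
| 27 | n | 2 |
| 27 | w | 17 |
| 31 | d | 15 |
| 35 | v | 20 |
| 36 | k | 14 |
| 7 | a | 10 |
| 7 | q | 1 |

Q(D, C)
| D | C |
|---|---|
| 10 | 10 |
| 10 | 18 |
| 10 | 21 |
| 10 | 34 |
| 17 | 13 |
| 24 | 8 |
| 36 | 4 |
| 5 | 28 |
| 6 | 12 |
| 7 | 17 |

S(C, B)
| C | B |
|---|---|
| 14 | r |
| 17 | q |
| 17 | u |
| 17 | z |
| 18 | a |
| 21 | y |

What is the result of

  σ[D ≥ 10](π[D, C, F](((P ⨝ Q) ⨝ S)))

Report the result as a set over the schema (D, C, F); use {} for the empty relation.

{(10, 18, 20), (10, 18, 22), (10, 21, 20), (10, 21, 22)}

P ⋈ Q (natural join on D): {(10, q, 22, 10), (10, q, 22, 18), (10, q, 22, 21), (10, q, 22, 34), (10, w, 20, 10), (10, w, 20, 18), (10, w, 20, 21), (10, w, 20, 34), (36, k, 14, 4), (7, a, 10, 17), (7, q, 1, 17)}
(P ⨝ Q) ⋈ S (natural join on C): {(10, q, 22, 18, a), (10, q, 22, 21, y), (10, w, 20, 18, a), (10, w, 20, 21, y), (7, a, 10, 17, q), (7, a, 10, 17, u), (7, a, 10, 17, z), (7, q, 1, 17, q), (7, q, 1, 17, u), (7, q, 1, 17, z)}
π[D, C, F]: project onto (D, C, F) (4 duplicate(s) eliminated) → {(10, 18, 20), (10, 18, 22), (10, 21, 20), (10, 21, 22), (7, 17, 1), (7, 17, 10)}
Apply σ_{D ≥ 10}; surviving tuples: {(10, 18, 20), (10, 18, 22), (10, 21, 20), (10, 21, 22)}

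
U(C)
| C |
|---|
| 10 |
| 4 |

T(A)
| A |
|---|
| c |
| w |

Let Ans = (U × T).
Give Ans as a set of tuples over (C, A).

{(10, c), (10, w), (4, c), (4, w)}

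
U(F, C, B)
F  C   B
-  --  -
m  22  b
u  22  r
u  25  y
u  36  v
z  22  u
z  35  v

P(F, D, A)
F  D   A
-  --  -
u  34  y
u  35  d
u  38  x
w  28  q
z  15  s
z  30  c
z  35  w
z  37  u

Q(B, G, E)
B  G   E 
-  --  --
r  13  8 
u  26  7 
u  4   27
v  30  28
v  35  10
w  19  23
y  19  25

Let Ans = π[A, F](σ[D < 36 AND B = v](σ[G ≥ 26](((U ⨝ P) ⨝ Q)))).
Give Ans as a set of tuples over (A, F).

{(c, z), (d, u), (s, z), (w, z), (y, u)}

Natural join on F: {(u, 22, r, 34, y), (u, 22, r, 35, d), (u, 22, r, 38, x), (u, 25, y, 34, y), (u, 25, y, 35, d), (u, 25, y, 38, x), (u, 36, v, 34, y), (u, 36, v, 35, d), (u, 36, v, 38, x), (z, 22, u, 15, s), (z, 22, u, 30, c), (z, 22, u, 35, w), (z, 22, u, 37, u), (z, 35, v, 15, s), (z, 35, v, 30, c), (z, 35, v, 35, w), (z, 35, v, 37, u)}
Natural join on B: {(u, 22, r, 34, y, 13, 8), (u, 22, r, 35, d, 13, 8), (u, 22, r, 38, x, 13, 8), (u, 25, y, 34, y, 19, 25), (u, 25, y, 35, d, 19, 25), (u, 25, y, 38, x, 19, 25), (u, 36, v, 34, y, 30, 28), (u, 36, v, 34, y, 35, 10), (u, 36, v, 35, d, 30, 28), (u, 36, v, 35, d, 35, 10), (u, 36, v, 38, x, 30, 28), (u, 36, v, 38, x, 35, 10), (z, 22, u, 15, s, 26, 7), (z, 22, u, 15, s, 4, 27), (z, 22, u, 30, c, 26, 7), (z, 22, u, 30, c, 4, 27), (z, 22, u, 35, w, 26, 7), (z, 22, u, 35, w, 4, 27), (z, 22, u, 37, u, 26, 7), (z, 22, u, 37, u, 4, 27), (z, 35, v, 15, s, 30, 28), (z, 35, v, 15, s, 35, 10), (z, 35, v, 30, c, 30, 28), (z, 35, v, 30, c, 35, 10), (z, 35, v, 35, w, 30, 28), (z, 35, v, 35, w, 35, 10), (z, 35, v, 37, u, 30, 28), (z, 35, v, 37, u, 35, 10)}
Filtering on G ≥ 26 leaves {(u, 36, v, 34, y, 30, 28), (u, 36, v, 34, y, 35, 10), (u, 36, v, 35, d, 30, 28), (u, 36, v, 35, d, 35, 10), (u, 36, v, 38, x, 30, 28), (u, 36, v, 38, x, 35, 10), (z, 22, u, 15, s, 26, 7), (z, 22, u, 30, c, 26, 7), (z, 22, u, 35, w, 26, 7), (z, 22, u, 37, u, 26, 7), (z, 35, v, 15, s, 30, 28), (z, 35, v, 15, s, 35, 10), (z, 35, v, 30, c, 30, 28), (z, 35, v, 30, c, 35, 10), (z, 35, v, 35, w, 30, 28), (z, 35, v, 35, w, 35, 10), (z, 35, v, 37, u, 30, 28), (z, 35, v, 37, u, 35, 10)}.
Filtering on D < 36 AND B = v leaves {(u, 36, v, 34, y, 30, 28), (u, 36, v, 34, y, 35, 10), (u, 36, v, 35, d, 30, 28), (u, 36, v, 35, d, 35, 10), (z, 35, v, 15, s, 30, 28), (z, 35, v, 15, s, 35, 10), (z, 35, v, 30, c, 30, 28), (z, 35, v, 30, c, 35, 10), (z, 35, v, 35, w, 30, 28), (z, 35, v, 35, w, 35, 10)}.
π[A, F]: project onto (A, F) (5 duplicate(s) eliminated) → {(c, z), (d, u), (s, z), (w, z), (y, u)}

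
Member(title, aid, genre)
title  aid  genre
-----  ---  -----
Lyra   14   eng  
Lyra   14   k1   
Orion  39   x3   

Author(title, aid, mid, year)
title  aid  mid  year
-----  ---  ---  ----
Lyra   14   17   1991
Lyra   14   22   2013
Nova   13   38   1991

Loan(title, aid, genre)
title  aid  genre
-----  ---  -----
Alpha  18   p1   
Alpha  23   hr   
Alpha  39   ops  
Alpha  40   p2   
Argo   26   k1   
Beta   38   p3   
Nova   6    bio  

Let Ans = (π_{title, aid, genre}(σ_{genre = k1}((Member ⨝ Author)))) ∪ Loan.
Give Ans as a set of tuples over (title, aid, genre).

Natural join on title, aid: {(Lyra, 14, eng, 17, 1991), (Lyra, 14, eng, 22, 2013), (Lyra, 14, k1, 17, 1991), (Lyra, 14, k1, 22, 2013)}
σ[genre = k1]: keep tuples satisfying genre = k1 → {(Lyra, 14, k1, 17, 1991), (Lyra, 14, k1, 22, 2013)}
Projecting to title, aid, genre (1 duplicate(s) eliminated): {(Lyra, 14, k1)}
Taking the union: {(Alpha, 18, p1), (Alpha, 23, hr), (Alpha, 39, ops), (Alpha, 40, p2), (Argo, 26, k1), (Beta, 38, p3), (Lyra, 14, k1), (Nova, 6, bio)}

{(Alpha, 18, p1), (Alpha, 23, hr), (Alpha, 39, ops), (Alpha, 40, p2), (Argo, 26, k1), (Beta, 38, p3), (Lyra, 14, k1), (Nova, 6, bio)}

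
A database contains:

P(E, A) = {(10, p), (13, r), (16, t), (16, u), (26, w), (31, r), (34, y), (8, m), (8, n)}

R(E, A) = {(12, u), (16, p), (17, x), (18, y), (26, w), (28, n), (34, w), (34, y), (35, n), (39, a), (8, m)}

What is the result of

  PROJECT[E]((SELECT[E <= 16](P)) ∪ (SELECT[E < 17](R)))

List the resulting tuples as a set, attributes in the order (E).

Apply σ_{E <= 16}; surviving tuples: {(10, p), (13, r), (16, t), (16, u), (8, m), (8, n)}
Apply σ_{E < 17}; surviving tuples: {(12, u), (16, p), (8, m)}
Set union of the two operands is {(10, p), (12, u), (13, r), (16, p), (16, t), (16, u), (8, m), (8, n)}.
π_{E} gives {10, 12, 13, 16, 8} (3 duplicate(s) eliminated).

{10, 12, 13, 16, 8}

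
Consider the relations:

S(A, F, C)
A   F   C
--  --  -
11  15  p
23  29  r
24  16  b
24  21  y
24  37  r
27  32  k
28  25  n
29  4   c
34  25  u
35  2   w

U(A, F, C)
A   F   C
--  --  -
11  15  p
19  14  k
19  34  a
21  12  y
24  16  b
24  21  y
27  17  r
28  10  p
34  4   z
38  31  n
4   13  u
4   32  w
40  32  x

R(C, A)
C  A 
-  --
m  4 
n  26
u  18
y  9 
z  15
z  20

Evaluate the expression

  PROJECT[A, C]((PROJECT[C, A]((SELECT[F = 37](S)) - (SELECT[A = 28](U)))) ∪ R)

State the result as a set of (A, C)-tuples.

{(15, z), (18, u), (20, z), (24, r), (26, n), (4, m), (9, y)}

σ[F = 37]: keep tuples satisfying F = 37 → {(24, 37, r)}
σ[A = 28]: keep tuples satisfying A = 28 → {(28, 10, p)}
Taking the difference: {(24, 37, r)}
Keep only column(s) C, A: {(r, 24)}
Taking the union: {(m, 4), (n, 26), (r, 24), (u, 18), (y, 9), (z, 15), (z, 20)}
Keep only column(s) A, C: {(15, z), (18, u), (20, z), (24, r), (26, n), (4, m), (9, y)}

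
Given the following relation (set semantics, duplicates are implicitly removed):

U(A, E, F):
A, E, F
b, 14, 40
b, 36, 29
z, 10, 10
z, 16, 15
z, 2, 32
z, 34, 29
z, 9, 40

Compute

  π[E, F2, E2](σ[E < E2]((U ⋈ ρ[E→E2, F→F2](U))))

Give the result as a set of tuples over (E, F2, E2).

ρ[E→E2, F→F2]: schema becomes (A, E2, F2); tuples unchanged.
Natural join on A: {(b, 14, 40, 14, 40), (b, 14, 40, 36, 29), (b, 36, 29, 14, 40), (b, 36, 29, 36, 29), (z, 10, 10, 10, 10), (z, 10, 10, 16, 15), (z, 10, 10, 2, 32), (z, 10, 10, 34, 29), (z, 10, 10, 9, 40), (z, 16, 15, 10, 10), (z, 16, 15, 16, 15), (z, 16, 15, 2, 32), (z, 16, 15, 34, 29), (z, 16, 15, 9, 40), (z, 2, 32, 10, 10), (z, 2, 32, 16, 15), (z, 2, 32, 2, 32), (z, 2, 32, 34, 29), (z, 2, 32, 9, 40), (z, 34, 29, 10, 10), (z, 34, 29, 16, 15), (z, 34, 29, 2, 32), (z, 34, 29, 34, 29), (z, 34, 29, 9, 40), (z, 9, 40, 10, 10), (z, 9, 40, 16, 15), (z, 9, 40, 2, 32), (z, 9, 40, 34, 29), (z, 9, 40, 9, 40)}
Filtering on E < E2 leaves {(b, 14, 40, 36, 29), (z, 10, 10, 16, 15), (z, 10, 10, 34, 29), (z, 16, 15, 34, 29), (z, 2, 32, 10, 10), (z, 2, 32, 16, 15), (z, 2, 32, 34, 29), (z, 2, 32, 9, 40), (z, 9, 40, 10, 10), (z, 9, 40, 16, 15), (z, 9, 40, 34, 29)}.
π[E, F2, E2]: project onto (E, F2, E2) → {(10, 15, 16), (10, 29, 34), (14, 29, 36), (16, 29, 34), (2, 10, 10), (2, 15, 16), (2, 29, 34), (2, 40, 9), (9, 10, 10), (9, 15, 16), (9, 29, 34)}

{(10, 15, 16), (10, 29, 34), (14, 29, 36), (16, 29, 34), (2, 10, 10), (2, 15, 16), (2, 29, 34), (2, 40, 9), (9, 10, 10), (9, 15, 16), (9, 29, 34)}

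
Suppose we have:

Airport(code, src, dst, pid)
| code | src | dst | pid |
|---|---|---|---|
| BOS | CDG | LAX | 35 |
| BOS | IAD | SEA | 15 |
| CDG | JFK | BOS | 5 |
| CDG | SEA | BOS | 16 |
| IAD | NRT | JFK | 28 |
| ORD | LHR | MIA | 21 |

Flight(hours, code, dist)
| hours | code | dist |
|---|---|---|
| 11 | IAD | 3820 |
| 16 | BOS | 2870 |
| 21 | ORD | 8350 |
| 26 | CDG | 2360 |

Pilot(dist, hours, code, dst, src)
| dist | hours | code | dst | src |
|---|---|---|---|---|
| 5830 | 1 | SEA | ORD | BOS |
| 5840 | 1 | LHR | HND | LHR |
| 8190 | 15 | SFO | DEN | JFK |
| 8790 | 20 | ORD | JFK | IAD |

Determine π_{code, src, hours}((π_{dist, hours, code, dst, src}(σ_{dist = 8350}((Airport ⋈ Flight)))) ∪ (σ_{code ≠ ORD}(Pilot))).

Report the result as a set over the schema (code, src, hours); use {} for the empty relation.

Natural join on code: {(BOS, CDG, LAX, 35, 16, 2870), (BOS, IAD, SEA, 15, 16, 2870), (CDG, JFK, BOS, 5, 26, 2360), (CDG, SEA, BOS, 16, 26, 2360), (IAD, NRT, JFK, 28, 11, 3820), (ORD, LHR, MIA, 21, 21, 8350)}
Selection dist = 8350: {(ORD, LHR, MIA, 21, 21, 8350)}
π[dist, hours, code, dst, src]: project onto (dist, hours, code, dst, src) → {(8350, 21, ORD, MIA, LHR)}
Selection code ≠ ORD: {(5830, 1, SEA, ORD, BOS), (5840, 1, LHR, HND, LHR), (8190, 15, SFO, DEN, JFK)}
Set union of the two operands is {(5830, 1, SEA, ORD, BOS), (5840, 1, LHR, HND, LHR), (8190, 15, SFO, DEN, JFK), (8350, 21, ORD, MIA, LHR)}.
π[code, src, hours]: project onto (code, src, hours) → {(LHR, LHR, 1), (ORD, LHR, 21), (SEA, BOS, 1), (SFO, JFK, 15)}

{(LHR, LHR, 1), (ORD, LHR, 21), (SEA, BOS, 1), (SFO, JFK, 15)}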